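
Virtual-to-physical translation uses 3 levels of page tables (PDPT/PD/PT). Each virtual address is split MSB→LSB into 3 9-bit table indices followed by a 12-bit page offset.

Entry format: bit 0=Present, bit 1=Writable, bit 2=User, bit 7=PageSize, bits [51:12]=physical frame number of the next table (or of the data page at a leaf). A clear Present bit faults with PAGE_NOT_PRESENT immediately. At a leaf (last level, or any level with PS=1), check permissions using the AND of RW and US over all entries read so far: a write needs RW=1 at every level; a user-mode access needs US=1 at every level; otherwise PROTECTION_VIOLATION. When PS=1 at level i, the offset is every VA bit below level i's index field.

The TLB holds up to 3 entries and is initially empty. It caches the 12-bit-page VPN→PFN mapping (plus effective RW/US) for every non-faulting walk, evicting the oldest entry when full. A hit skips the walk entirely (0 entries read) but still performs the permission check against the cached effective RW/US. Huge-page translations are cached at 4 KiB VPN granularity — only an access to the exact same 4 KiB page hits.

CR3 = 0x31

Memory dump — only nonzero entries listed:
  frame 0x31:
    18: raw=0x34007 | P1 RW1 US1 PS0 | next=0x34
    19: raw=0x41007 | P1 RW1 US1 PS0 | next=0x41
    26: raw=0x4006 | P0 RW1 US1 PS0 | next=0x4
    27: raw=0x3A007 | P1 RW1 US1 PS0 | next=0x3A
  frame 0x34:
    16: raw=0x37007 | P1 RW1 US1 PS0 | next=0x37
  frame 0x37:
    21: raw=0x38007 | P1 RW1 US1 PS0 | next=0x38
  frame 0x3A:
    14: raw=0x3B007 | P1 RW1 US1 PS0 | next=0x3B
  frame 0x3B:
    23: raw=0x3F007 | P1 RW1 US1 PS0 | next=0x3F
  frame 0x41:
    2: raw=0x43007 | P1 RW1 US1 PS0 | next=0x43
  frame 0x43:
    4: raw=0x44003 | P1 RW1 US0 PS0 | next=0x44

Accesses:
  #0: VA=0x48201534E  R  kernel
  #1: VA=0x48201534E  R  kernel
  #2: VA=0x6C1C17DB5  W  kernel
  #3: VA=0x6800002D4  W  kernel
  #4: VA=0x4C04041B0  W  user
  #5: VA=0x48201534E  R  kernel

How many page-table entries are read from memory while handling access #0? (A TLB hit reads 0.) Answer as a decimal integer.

Per-access translation:
#0 VA=0x48201534E (r,kernel):
  L0 @0x31[18] → 0x34007  P=1,RW=1,US=1,PS=0
  L1 @0x34[16] → 0x37007  P=1,RW=1,US=1,PS=0
  L2 @0x37[21] → 0x38007  P=1,RW=1,US=1,PS=0
  ⇒ phys 0x3834E  [3 reads]
#1 VA=0x48201534E (r,kernel):
  TLB hit vpn=0x482015 → PA=0x3834E
#2 VA=0x6C1C17DB5 (w,kernel):
  L0 @0x31[27] → 0x3A007  P=1,RW=1,US=1,PS=0
  L1 @0x3A[14] → 0x3B007  P=1,RW=1,US=1,PS=0
  L2 @0x3B[23] → 0x3F007  P=1,RW=1,US=1,PS=0
  ⇒ phys 0x3FDB5  [3 reads]
#3 VA=0x6800002D4 (w,kernel):
  L0 @0x31[26] → 0x4006  P=0,RW=1,US=1,PS=0
  ⇒ fault: PAGE_NOT_PRESENT  — 1 lookups
#4 VA=0x4C04041B0 (w,user):
  L0 @0x31[19] → 0x41007  P=1,RW=1,US=1,PS=0
  L1 @0x41[2] → 0x43007  P=1,RW=1,US=1,PS=0
  L2 @0x43[4] → 0x44003  P=1,RW=1,US=0,PS=0
  ⇒ fault: PROTECTION_VIOLATION  — 3 lookups
#5 VA=0x48201534E (r,kernel):
  TLB hit vpn=0x482015 → PA=0x3834E

Entries read for #0: 3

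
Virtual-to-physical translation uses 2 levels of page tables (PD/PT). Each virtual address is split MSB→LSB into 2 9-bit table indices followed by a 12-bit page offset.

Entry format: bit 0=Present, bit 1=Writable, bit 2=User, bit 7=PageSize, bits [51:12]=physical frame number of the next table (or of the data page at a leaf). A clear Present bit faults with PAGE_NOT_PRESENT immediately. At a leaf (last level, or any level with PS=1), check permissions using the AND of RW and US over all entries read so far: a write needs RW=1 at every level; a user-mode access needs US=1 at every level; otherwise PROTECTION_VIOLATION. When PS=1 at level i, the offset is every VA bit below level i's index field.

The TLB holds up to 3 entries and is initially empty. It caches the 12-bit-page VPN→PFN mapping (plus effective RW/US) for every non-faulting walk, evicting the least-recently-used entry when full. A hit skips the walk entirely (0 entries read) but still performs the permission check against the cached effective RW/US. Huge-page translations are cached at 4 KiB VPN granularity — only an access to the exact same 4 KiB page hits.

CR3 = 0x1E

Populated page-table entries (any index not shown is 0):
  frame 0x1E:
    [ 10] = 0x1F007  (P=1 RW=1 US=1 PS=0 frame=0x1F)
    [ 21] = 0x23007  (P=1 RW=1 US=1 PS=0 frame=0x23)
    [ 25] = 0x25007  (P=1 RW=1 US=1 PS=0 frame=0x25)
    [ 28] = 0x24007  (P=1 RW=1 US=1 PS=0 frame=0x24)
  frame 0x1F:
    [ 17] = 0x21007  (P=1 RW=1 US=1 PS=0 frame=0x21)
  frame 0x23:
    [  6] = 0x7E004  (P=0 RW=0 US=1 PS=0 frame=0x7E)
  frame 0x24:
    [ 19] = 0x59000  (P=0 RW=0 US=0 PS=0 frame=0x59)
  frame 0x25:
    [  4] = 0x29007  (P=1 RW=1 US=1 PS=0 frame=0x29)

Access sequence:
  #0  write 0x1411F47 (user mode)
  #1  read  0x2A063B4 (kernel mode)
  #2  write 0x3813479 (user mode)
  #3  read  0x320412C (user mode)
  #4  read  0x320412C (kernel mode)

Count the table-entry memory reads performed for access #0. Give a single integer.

Per-access translation:
#0 VA=0x1411F47 (w,user):
  lvl0: tbl 0x1E, slot 10 ⇒ 0x1F007 (P1/RW1/US1/PS0)
  lvl1: tbl 0x1F, slot 17 ⇒ 0x21007 (P1/RW1/US1/PS0)
  ✓ 0x21F47  — 2 lookups
#1 VA=0x2A063B4 (r,kernel):
  lvl0: tbl 0x1E, slot 21 ⇒ 0x23007 (P1/RW1/US1/PS0)
  lvl1: tbl 0x23, slot 6 ⇒ 0x7E004 (P0/RW0/US1/PS0)
  → PAGE_NOT_PRESENT  (2 entries read)
#2 VA=0x3813479 (w,user):
  lvl0: tbl 0x1E, slot 28 ⇒ 0x24007 (P1/RW1/US1/PS0)
  lvl1: tbl 0x24, slot 19 ⇒ 0x59000 (P0/RW0/US0/PS0)
  → PAGE_NOT_PRESENT  (2 entries read)
#3 VA=0x320412C (r,user):
  lvl0: tbl 0x1E, slot 25 ⇒ 0x25007 (P1/RW1/US1/PS0)
  lvl1: tbl 0x25, slot 4 ⇒ 0x29007 (P1/RW1/US1/PS0)
  ✓ 0x2912C  — 2 lookups
#4 VA=0x320412C (r,kernel):
  TLB hit vpn=0x3204 → PA=0x2912C

Entries read for #0: 2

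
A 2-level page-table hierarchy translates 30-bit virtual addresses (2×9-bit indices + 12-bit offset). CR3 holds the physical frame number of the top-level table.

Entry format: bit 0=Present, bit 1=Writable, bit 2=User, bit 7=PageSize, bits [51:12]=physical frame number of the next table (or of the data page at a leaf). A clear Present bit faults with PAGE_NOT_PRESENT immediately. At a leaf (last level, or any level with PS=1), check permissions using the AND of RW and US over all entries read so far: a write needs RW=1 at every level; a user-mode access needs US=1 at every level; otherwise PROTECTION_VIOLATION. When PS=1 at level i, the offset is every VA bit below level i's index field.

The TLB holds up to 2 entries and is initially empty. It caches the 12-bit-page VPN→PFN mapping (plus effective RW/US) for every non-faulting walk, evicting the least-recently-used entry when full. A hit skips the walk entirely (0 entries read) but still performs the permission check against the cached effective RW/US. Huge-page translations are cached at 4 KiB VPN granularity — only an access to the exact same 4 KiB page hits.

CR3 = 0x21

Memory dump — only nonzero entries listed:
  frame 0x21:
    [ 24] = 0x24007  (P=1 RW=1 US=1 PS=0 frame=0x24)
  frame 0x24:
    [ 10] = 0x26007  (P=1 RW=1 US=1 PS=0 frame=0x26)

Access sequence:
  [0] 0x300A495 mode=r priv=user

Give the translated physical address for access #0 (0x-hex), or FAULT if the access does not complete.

Trace:
#0 VA=0x300A495 (r,user):
  L0 @0x21[24] → 0x24007  P=1,RW=1,US=1,PS=0
  L1 @0x24[10] → 0x26007  P=1,RW=1,US=1,PS=0
  ⇒ phys 0x26495  [2 reads]

Access #0 PA: 0x26495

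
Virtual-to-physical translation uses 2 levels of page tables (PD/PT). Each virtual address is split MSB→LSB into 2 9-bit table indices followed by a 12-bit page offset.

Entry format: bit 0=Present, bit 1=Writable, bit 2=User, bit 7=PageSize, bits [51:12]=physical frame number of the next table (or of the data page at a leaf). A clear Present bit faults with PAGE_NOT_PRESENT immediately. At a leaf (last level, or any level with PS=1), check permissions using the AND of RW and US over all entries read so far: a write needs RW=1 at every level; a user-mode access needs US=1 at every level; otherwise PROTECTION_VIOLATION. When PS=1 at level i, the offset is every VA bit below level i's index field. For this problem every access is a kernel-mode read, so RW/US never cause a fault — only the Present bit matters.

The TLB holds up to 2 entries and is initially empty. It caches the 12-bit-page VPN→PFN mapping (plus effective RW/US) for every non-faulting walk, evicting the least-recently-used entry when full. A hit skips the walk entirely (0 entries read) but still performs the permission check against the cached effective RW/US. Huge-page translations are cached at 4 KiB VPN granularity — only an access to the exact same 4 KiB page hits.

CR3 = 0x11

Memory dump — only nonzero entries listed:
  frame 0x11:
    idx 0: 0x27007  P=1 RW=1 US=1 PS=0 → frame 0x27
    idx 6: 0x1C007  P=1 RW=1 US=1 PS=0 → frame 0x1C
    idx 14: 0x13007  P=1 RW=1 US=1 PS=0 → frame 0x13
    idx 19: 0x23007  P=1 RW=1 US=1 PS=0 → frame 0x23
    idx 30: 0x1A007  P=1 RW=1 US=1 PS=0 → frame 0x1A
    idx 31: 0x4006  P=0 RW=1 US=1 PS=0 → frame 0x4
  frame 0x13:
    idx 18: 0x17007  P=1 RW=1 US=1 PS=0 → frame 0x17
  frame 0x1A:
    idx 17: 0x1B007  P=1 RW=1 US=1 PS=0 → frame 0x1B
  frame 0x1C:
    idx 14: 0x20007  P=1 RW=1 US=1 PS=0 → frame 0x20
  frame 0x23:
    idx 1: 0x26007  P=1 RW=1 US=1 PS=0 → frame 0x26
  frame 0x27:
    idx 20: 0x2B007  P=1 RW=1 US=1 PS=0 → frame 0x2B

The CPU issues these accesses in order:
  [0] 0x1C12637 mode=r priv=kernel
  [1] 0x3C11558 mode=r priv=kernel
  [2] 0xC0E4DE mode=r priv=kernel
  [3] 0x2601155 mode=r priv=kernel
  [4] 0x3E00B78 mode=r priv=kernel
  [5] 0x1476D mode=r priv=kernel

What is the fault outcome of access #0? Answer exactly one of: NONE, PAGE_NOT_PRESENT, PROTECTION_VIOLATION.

Trace:
#0 VA=0x1C12637 (r,kernel):
  [0] read 0x11 idx=14: raw=0x13007 flags P=1 W=1 U=1 S=0
  [1] read 0x13 idx=18: raw=0x17007 flags P=1 W=1 U=1 S=0
  → PA=0x17637  (2 entries read)
#1 VA=0x3C11558 (r,kernel):
  [0] read 0x11 idx=30: raw=0x1A007 flags P=1 W=1 U=1 S=0
  [1] read 0x1A idx=17: raw=0x1B007 flags P=1 W=1 U=1 S=0
  → PA=0x1B558  (2 entries read)
#2 VA=0xC0E4DE (r,kernel):
  [0] read 0x11 idx=6: raw=0x1C007 flags P=1 W=1 U=1 S=0
  [1] read 0x1C idx=14: raw=0x20007 flags P=1 W=1 U=1 S=0
  → PA=0x204DE  (2 entries read)
#3 VA=0x2601155 (r,kernel):
  [0] read 0x11 idx=19: raw=0x23007 flags P=1 W=1 U=1 S=0
  [1] read 0x23 idx=1: raw=0x26007 flags P=1 W=1 U=1 S=0
  → PA=0x26155  (2 entries read)
#4 VA=0x3E00B78 (r,kernel):
  [0] read 0x11 idx=31: raw=0x4006 flags P=0 W=1 U=1 S=0
  ⇒ fault: PAGE_NOT_PRESENT  — 1 lookups
#5 VA=0x1476D (r,kernel):
  [0] read 0x11 idx=0: raw=0x27007 flags P=1 W=1 U=1 S=0
  [1] read 0x27 idx=20: raw=0x2B007 flags P=1 W=1 U=1 S=0
  → PA=0x2B76D  (2 entries read)

Access #0 fault: NONE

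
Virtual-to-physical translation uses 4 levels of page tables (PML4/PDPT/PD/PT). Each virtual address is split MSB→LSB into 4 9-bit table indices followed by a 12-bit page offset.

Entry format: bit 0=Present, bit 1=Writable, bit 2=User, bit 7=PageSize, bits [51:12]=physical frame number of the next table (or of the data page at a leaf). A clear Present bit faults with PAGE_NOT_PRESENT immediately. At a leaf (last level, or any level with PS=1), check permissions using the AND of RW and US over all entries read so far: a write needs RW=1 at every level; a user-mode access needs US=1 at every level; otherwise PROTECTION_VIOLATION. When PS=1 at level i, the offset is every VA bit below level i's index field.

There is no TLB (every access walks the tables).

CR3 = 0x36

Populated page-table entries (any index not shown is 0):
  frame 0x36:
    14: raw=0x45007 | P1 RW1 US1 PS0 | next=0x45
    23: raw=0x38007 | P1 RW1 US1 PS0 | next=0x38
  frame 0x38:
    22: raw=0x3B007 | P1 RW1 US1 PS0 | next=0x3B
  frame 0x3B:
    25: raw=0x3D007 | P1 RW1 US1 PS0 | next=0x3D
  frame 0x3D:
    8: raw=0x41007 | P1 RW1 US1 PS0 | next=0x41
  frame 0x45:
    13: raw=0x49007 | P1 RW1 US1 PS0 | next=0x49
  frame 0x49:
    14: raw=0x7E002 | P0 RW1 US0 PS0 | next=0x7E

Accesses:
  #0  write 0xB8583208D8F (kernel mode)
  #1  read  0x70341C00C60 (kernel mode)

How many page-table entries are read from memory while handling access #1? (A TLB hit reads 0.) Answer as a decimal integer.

Per-access translation:
#0 VA=0xB8583208D8F (w,kernel):
  L0: frame=0x36 idx=23 entry=0x38007 [P=1 RW=1 US=1 PS=0]
  L1: frame=0x38 idx=22 entry=0x3B007 [P=1 RW=1 US=1 PS=0]
  L2: frame=0x3B idx=25 entry=0x3D007 [P=1 RW=1 US=1 PS=0]
  L3: frame=0x3D idx=8 entry=0x41007 [P=1 RW=1 US=1 PS=0]
  ⇒ phys 0x41D8F  [4 reads]
#1 VA=0x70341C00C60 (r,kernel):
  L0: frame=0x36 idx=14 entry=0x45007 [P=1 RW=1 US=1 PS=0]
  L1: frame=0x45 idx=13 entry=0x49007 [P=1 RW=1 US=1 PS=0]
  L2: frame=0x49 idx=14 entry=0x7E002 [P=0 RW=1 US=0 PS=0]
  → PAGE_NOT_PRESENT  (3 entries read)

Entries read for #1: 3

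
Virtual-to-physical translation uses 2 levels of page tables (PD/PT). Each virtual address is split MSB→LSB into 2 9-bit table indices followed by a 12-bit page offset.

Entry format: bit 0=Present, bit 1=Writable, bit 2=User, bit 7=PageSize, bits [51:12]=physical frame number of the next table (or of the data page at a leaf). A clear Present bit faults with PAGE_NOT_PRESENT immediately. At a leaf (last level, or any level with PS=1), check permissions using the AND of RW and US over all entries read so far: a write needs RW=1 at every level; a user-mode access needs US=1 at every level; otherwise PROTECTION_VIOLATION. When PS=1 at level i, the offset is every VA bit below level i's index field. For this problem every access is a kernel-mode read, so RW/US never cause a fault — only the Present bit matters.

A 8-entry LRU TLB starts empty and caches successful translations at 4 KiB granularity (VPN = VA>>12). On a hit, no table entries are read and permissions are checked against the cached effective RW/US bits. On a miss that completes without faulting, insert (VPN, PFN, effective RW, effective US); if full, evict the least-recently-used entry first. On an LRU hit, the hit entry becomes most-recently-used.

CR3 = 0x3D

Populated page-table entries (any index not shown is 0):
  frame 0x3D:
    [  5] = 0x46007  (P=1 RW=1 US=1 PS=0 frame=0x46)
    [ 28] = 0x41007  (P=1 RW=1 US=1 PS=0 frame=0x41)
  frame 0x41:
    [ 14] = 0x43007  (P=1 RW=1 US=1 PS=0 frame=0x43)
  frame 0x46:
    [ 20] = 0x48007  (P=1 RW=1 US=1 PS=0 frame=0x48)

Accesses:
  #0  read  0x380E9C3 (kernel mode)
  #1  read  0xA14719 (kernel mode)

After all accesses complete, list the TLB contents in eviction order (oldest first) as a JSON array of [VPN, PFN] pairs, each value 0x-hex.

Per-access translation:
#0 VA=0x380E9C3 (r,kernel):
  [0] read 0x3D idx=28: raw=0x41007 flags P=1 W=1 U=1 S=0
  [1] read 0x41 idx=14: raw=0x43007 flags P=1 W=1 U=1 S=0
  → PA=0x439C3  (2 entries read)
#1 VA=0xA14719 (r,kernel):
  [0] read 0x3D idx=5: raw=0x46007 flags P=1 W=1 U=1 S=0
  [1] read 0x46 idx=20: raw=0x48007 flags P=1 W=1 U=1 S=0
  → PA=0x48719  (2 entries read)

TLB: [["0x380E", "0x43"], ["0xA14", "0x48"]]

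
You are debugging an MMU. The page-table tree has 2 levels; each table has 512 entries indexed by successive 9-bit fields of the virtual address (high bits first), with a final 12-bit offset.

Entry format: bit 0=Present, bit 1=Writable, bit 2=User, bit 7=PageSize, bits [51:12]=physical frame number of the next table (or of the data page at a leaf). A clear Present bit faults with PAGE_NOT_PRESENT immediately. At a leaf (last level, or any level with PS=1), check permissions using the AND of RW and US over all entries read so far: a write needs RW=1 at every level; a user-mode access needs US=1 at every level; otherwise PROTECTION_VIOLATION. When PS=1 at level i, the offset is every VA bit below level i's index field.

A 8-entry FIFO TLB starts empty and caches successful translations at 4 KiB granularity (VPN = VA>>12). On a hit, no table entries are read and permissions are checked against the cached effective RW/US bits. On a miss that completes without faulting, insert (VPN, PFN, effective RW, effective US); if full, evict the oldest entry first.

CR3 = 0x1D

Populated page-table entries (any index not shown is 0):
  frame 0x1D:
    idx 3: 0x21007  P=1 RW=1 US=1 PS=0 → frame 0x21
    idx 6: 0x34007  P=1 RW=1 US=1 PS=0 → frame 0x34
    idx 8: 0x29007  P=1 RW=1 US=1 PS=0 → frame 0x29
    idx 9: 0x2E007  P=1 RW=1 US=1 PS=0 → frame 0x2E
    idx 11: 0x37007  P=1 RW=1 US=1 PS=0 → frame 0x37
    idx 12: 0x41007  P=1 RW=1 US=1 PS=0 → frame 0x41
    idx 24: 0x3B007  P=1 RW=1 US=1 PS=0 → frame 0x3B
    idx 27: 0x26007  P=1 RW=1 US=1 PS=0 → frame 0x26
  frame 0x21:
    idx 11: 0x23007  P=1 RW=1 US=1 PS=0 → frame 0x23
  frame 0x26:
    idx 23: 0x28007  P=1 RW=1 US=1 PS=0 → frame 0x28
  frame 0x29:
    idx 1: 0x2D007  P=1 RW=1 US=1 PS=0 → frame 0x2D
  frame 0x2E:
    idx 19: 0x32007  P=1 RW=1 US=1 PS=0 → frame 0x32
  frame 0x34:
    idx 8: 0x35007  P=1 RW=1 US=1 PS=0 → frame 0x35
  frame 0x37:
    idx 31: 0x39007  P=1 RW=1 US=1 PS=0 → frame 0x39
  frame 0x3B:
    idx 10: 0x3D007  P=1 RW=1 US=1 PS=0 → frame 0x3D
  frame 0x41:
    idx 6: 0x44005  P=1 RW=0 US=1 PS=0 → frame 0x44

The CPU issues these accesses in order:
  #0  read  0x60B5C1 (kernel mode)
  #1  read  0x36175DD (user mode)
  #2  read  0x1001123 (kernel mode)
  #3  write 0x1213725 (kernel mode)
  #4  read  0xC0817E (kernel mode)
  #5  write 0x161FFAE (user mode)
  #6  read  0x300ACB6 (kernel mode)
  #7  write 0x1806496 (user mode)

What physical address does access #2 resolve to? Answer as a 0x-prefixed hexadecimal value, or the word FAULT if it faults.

Walk each access:
#0 VA=0x60B5C1 (r,kernel):
  L0 @0x1D[3] → 0x21007  P=1,RW=1,US=1,PS=0
  L1 @0x21[11] → 0x23007  P=1,RW=1,US=1,PS=0
  → PA=0x235C1  (2 entries read)
#1 VA=0x36175DD (r,user):
  L0 @0x1D[27] → 0x26007  P=1,RW=1,US=1,PS=0
  L1 @0x26[23] → 0x28007  P=1,RW=1,US=1,PS=0
  → PA=0x285DD  (2 entries read)
#2 VA=0x1001123 (r,kernel):
  L0 @0x1D[8] → 0x29007  P=1,RW=1,US=1,PS=0
  L1 @0x29[1] → 0x2D007  P=1,RW=1,US=1,PS=0
  → PA=0x2D123  (2 entries read)
#3 VA=0x1213725 (w,kernel):
  L0 @0x1D[9] → 0x2E007  P=1,RW=1,US=1,PS=0
  L1 @0x2E[19] → 0x32007  P=1,RW=1,US=1,PS=0
  → PA=0x32725  (2 entries read)
#4 VA=0xC0817E (r,kernel):
  L0 @0x1D[6] → 0x34007  P=1,RW=1,US=1,PS=0
  L1 @0x34[8] → 0x35007  P=1,RW=1,US=1,PS=0
  → PA=0x3517E  (2 entries read)
#5 VA=0x161FFAE (w,user):
  L0 @0x1D[11] → 0x37007  P=1,RW=1,US=1,PS=0
  L1 @0x37[31] → 0x39007  P=1,RW=1,US=1,PS=0
  → PA=0x39FAE  (2 entries read)
#6 VA=0x300ACB6 (r,kernel):
  L0 @0x1D[24] → 0x3B007  P=1,RW=1,US=1,PS=0
  L1 @0x3B[10] → 0x3D007  P=1,RW=1,US=1,PS=0
  → PA=0x3DCB6  (2 entries read)
#7 VA=0x1806496 (w,user):
  L0 @0x1D[12] → 0x41007  P=1,RW=1,US=1,PS=0
  L1 @0x41[6] → 0x44005  P=1,RW=0,US=1,PS=0
  → PROTECTION_VIOLATION  (2 entries read)

Access #2 PA: 0x2D123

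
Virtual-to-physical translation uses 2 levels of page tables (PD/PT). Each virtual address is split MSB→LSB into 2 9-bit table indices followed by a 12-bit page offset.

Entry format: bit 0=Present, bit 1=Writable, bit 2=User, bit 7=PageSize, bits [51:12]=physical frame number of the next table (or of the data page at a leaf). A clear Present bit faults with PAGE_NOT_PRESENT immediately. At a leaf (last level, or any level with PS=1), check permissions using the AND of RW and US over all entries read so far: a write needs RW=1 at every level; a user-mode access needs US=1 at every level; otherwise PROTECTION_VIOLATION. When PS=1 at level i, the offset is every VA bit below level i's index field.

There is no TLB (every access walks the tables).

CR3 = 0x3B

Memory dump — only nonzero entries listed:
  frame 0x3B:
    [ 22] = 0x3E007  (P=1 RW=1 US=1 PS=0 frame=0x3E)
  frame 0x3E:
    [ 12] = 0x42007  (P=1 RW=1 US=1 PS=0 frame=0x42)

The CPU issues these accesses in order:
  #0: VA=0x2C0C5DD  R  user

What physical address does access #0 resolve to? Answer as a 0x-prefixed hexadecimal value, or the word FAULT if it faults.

Per-access translation:
#0 VA=0x2C0C5DD (r,user):
  lvl0: tbl 0x3B, slot 22 ⇒ 0x3E007 (P1/RW1/US1/PS0)
  lvl1: tbl 0x3E, slot 12 ⇒ 0x42007 (P1/RW1/US1/PS0)
  ⇒ phys 0x425DD  [2 reads]

Access #0 PA: 0x425DD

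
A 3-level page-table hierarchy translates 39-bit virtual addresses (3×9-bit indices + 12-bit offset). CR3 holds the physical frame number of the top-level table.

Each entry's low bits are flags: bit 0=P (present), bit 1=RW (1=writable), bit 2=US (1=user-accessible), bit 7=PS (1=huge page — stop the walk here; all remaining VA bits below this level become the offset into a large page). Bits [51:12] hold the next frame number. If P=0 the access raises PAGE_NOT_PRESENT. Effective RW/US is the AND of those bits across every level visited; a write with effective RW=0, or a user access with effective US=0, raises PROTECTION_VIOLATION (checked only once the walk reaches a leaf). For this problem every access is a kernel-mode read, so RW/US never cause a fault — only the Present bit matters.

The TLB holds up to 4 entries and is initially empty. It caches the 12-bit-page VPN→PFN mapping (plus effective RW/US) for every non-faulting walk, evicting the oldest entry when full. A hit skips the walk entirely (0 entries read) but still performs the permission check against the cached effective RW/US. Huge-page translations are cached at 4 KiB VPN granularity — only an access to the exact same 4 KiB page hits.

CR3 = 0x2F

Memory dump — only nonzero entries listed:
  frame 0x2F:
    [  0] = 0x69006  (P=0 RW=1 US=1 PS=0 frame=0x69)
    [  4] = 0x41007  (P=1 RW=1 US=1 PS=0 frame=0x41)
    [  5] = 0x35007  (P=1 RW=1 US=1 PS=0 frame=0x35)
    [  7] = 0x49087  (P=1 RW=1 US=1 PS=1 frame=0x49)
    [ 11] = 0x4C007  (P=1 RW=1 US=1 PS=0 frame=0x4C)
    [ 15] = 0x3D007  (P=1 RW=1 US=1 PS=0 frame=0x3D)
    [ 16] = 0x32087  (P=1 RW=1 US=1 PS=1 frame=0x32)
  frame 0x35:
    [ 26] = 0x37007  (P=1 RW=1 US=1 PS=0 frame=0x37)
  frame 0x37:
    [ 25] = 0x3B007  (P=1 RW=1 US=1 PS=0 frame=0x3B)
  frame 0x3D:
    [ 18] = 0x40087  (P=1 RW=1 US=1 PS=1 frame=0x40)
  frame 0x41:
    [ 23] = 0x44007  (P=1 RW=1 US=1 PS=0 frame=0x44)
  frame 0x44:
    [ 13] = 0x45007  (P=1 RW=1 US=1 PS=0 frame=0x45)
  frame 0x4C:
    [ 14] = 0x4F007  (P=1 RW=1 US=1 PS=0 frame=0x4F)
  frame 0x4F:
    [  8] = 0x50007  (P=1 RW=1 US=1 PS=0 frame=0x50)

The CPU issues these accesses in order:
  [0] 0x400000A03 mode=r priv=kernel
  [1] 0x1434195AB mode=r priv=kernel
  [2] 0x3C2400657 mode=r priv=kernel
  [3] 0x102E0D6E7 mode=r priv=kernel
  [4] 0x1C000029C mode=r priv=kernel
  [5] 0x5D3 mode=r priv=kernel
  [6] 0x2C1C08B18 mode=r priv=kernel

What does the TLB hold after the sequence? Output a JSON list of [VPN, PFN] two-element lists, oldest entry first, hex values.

Per-access translation:
#0 VA=0x400000A03 (r,kernel):
  lvl0: tbl 0x2F, slot 16 ⇒ 0x32087 (P1/RW1/US1/PS1)
  ✓ 0x32A03 (huge @L0)  — 1 lookups
#1 VA=0x1434195AB (r,kernel):
  lvl0: tbl 0x2F, slot 5 ⇒ 0x35007 (P1/RW1/US1/PS0)
  lvl1: tbl 0x35, slot 26 ⇒ 0x37007 (P1/RW1/US1/PS0)
  lvl2: tbl 0x37, slot 25 ⇒ 0x3B007 (P1/RW1/US1/PS0)
  ✓ 0x3B5AB  — 3 lookups
#2 VA=0x3C2400657 (r,kernel):
  lvl0: tbl 0x2F, slot 15 ⇒ 0x3D007 (P1/RW1/US1/PS0)
  lvl1: tbl 0x3D, slot 18 ⇒ 0x40087 (P1/RW1/US1/PS1)
  ✓ 0x40657 (huge @L1)  — 2 lookups
#3 VA=0x102E0D6E7 (r,kernel):
  lvl0: tbl 0x2F, slot 4 ⇒ 0x41007 (P1/RW1/US1/PS0)
  lvl1: tbl 0x41, slot 23 ⇒ 0x44007 (P1/RW1/US1/PS0)
  lvl2: tbl 0x44, slot 13 ⇒ 0x45007 (P1/RW1/US1/PS0)
  ✓ 0x456E7  — 3 lookups
#4 VA=0x1C000029C (r,kernel):
  lvl0: tbl 0x2F, slot 7 ⇒ 0x49087 (P1/RW1/US1/PS1)
  ✓ 0x4929C (huge @L0)  — 1 lookups
#5 VA=0x5D3 (r,kernel):
  lvl0: tbl 0x2F, slot 0 ⇒ 0x69006 (P0/RW1/US1/PS0)
  ✗ PAGE_NOT_PRESENT  [1 reads]
#6 VA=0x2C1C08B18 (r,kernel):
  lvl0: tbl 0x2F, slot 11 ⇒ 0x4C007 (P1/RW1/US1/PS0)
  lvl1: tbl 0x4C, slot 14 ⇒ 0x4F007 (P1/RW1/US1/PS0)
  lvl2: tbl 0x4F, slot 8 ⇒ 0x50007 (P1/RW1/US1/PS0)
  ✓ 0x50B18  — 3 lookups

TLB: [["0x3C2400", "0x40"], ["0x102E0D", "0x45"], ["0x1C0000", "0x49"], ["0x2C1C08", "0x50"]]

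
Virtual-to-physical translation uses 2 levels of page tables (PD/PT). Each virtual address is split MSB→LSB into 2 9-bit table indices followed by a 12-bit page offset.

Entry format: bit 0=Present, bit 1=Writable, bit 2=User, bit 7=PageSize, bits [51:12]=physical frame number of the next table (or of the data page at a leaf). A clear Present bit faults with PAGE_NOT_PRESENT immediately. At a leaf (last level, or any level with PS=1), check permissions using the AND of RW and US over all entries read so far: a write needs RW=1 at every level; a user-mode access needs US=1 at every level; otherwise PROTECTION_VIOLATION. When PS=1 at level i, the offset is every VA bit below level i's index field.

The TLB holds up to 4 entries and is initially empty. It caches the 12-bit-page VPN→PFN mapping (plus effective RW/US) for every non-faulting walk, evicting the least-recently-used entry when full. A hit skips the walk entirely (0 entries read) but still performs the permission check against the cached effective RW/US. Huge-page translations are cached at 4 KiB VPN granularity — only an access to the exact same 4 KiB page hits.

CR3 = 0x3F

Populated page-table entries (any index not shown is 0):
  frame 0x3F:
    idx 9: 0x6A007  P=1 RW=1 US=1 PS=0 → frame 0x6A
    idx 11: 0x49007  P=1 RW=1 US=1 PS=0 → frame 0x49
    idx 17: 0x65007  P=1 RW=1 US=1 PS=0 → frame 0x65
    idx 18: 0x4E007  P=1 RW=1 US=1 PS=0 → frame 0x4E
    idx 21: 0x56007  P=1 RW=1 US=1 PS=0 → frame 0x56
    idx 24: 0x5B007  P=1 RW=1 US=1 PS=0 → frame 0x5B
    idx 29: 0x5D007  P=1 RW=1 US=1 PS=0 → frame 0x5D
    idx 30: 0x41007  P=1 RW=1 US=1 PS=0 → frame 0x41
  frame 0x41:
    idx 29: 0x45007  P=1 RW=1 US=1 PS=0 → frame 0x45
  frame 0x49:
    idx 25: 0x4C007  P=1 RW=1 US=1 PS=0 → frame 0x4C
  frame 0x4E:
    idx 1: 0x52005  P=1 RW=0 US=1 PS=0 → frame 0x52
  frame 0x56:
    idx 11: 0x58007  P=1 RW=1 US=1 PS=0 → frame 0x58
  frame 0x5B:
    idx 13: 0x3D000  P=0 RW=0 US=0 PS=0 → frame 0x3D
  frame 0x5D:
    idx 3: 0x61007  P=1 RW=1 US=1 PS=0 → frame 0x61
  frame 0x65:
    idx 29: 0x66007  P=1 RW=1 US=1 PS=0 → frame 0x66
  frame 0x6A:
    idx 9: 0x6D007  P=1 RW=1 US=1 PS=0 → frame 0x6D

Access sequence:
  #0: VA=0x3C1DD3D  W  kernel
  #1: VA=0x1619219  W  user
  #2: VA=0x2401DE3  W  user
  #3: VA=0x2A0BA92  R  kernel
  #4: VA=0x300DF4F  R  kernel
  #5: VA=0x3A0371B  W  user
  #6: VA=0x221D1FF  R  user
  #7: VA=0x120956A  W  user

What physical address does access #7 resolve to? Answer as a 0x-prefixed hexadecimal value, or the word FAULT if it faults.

Per-access translation:
#0 VA=0x3C1DD3D (w,kernel):
  [0] read 0x3F idx=30: raw=0x41007 flags P=1 W=1 U=1 S=0
  [1] read 0x41 idx=29: raw=0x45007 flags P=1 W=1 U=1 S=0
  ⇒ phys 0x45D3D  [2 reads]
#1 VA=0x1619219 (w,user):
  [0] read 0x3F idx=11: raw=0x49007 flags P=1 W=1 U=1 S=0
  [1] read 0x49 idx=25: raw=0x4C007 flags P=1 W=1 U=1 S=0
  ⇒ phys 0x4C219  [2 reads]
#2 VA=0x2401DE3 (w,user):
  [0] read 0x3F idx=18: raw=0x4E007 flags P=1 W=1 U=1 S=0
  [1] read 0x4E idx=1: raw=0x52005 flags P=1 W=0 U=1 S=0
  → PROTECTION_VIOLATION  (2 entries read)
#3 VA=0x2A0BA92 (r,kernel):
  [0] read 0x3F idx=21: raw=0x56007 flags P=1 W=1 U=1 S=0
  [1] read 0x56 idx=11: raw=0x58007 flags P=1 W=1 U=1 S=0
  ⇒ phys 0x58A92  [2 reads]
#4 VA=0x300DF4F (r,kernel):
  [0] read 0x3F idx=24: raw=0x5B007 flags P=1 W=1 U=1 S=0
  [1] read 0x5B idx=13: raw=0x3D000 flags P=0 W=0 U=0 S=0
  → PAGE_NOT_PRESENT  (2 entries read)
#5 VA=0x3A0371B (w,user):
  [0] read 0x3F idx=29: raw=0x5D007 flags P=1 W=1 U=1 S=0
  [1] read 0x5D idx=3: raw=0x61007 flags P=1 W=1 U=1 S=0
  ⇒ phys 0x6171B  [2 reads]
#6 VA=0x221D1FF (r,user):
  [0] read 0x3F idx=17: raw=0x65007 flags P=1 W=1 U=1 S=0
  [1] read 0x65 idx=29: raw=0x66007 flags P=1 W=1 U=1 S=0
  ⇒ phys 0x661FF  [2 reads]
#7 VA=0x120956A (w,user):
  [0] read 0x3F idx=9: raw=0x6A007 flags P=1 W=1 U=1 S=0
  [1] read 0x6A idx=9: raw=0x6D007 flags P=1 W=1 U=1 S=0
  ⇒ phys 0x6D56A  [2 reads]

Access #7 PA: 0x6D56A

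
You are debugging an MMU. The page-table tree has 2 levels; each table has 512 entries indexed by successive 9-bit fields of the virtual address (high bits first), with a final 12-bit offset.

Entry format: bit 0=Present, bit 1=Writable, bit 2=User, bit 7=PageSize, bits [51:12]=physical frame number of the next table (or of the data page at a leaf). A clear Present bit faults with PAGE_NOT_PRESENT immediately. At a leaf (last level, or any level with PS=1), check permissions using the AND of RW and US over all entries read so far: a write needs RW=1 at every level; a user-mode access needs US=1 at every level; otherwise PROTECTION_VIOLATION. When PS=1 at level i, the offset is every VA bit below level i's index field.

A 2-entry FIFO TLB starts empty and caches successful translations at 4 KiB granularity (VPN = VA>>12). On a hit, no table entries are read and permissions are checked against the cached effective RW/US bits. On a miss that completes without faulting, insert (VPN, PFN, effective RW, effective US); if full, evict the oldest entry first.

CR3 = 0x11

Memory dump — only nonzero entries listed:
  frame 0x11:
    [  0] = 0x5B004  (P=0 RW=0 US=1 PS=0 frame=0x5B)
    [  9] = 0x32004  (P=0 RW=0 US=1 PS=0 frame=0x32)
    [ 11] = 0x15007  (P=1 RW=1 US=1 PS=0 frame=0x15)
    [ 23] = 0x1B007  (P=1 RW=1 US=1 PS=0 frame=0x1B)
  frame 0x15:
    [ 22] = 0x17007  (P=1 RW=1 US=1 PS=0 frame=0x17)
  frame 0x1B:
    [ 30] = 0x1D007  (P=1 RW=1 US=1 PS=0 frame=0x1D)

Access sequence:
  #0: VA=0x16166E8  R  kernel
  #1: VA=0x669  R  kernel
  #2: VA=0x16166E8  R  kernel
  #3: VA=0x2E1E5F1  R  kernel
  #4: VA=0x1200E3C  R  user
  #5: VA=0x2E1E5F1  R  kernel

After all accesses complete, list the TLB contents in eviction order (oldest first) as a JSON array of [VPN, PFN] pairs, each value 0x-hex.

Per-access translation:
#0 VA=0x16166E8 (r,kernel):
  L0 @0x11[11] → 0x15007  P=1,RW=1,US=1,PS=0
  L1 @0x15[22] → 0x17007  P=1,RW=1,US=1,PS=0
  → PA=0x176E8  (2 entries read)
#1 VA=0x669 (r,kernel):
  L0 @0x11[0] → 0x5B004  P=0,RW=0,US=1,PS=0
  → PAGE_NOT_PRESENT  (1 entries read)
#2 VA=0x16166E8 (r,kernel):
  TLB hit vpn=0x1616 → PA=0x176E8
#3 VA=0x2E1E5F1 (r,kernel):
  L0 @0x11[23] → 0x1B007  P=1,RW=1,US=1,PS=0
  L1 @0x1B[30] → 0x1D007  P=1,RW=1,US=1,PS=0
  → PA=0x1D5F1  (2 entries read)
#4 VA=0x1200E3C (r,user):
  L0 @0x11[9] → 0x32004  P=0,RW=0,US=1,PS=0
  → PAGE_NOT_PRESENT  (1 entries read)
#5 VA=0x2E1E5F1 (r,kernel):
  TLB hit vpn=0x2E1E → PA=0x1D5F1

TLB: [["0x1616", "0x17"], ["0x2E1E", "0x1D"]]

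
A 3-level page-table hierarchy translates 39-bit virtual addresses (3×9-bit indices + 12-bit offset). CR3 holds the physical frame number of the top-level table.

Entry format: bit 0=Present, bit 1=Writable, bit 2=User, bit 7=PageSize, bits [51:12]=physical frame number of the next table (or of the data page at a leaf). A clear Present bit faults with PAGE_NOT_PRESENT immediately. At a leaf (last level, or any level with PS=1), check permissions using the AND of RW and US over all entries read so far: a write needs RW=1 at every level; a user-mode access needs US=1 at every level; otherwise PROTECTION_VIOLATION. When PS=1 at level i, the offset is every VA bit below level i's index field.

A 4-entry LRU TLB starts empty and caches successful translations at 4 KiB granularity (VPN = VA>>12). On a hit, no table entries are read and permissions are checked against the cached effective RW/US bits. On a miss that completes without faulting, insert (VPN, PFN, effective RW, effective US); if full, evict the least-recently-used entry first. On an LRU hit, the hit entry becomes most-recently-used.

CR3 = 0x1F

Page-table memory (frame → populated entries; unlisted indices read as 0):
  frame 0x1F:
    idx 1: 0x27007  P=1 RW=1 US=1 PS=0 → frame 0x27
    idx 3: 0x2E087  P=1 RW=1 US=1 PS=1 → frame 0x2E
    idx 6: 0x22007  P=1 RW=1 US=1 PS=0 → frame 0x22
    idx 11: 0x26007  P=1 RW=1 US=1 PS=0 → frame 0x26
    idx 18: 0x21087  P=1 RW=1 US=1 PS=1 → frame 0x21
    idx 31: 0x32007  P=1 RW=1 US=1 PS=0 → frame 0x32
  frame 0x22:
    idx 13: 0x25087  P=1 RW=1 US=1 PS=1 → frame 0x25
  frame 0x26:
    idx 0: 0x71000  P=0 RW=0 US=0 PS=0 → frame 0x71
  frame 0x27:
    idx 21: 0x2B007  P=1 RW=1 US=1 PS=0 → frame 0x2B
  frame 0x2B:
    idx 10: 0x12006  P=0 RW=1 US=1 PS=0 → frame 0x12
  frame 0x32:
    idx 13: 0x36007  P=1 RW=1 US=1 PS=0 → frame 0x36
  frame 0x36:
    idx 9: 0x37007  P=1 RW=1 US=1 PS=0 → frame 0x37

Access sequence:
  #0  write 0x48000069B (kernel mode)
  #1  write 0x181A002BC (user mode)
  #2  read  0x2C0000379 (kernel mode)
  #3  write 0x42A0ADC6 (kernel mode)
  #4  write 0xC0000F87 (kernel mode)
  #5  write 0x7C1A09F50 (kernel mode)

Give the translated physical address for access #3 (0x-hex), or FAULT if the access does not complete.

Per-access translation:
#0 VA=0x48000069B (w,kernel):
  L0: frame=0x1F idx=18 entry=0x21087 [P=1 RW=1 US=1 PS=1]
  → PA=0x2169B (huge @L0)  (1 entries read)
#1 VA=0x181A002BC (w,user):
  L0: frame=0x1F idx=6 entry=0x22007 [P=1 RW=1 US=1 PS=0]
  L1: frame=0x22 idx=13 entry=0x25087 [P=1 RW=1 US=1 PS=1]
  → PA=0x252BC (huge @L1)  (2 entries read)
#2 VA=0x2C0000379 (r,kernel):
  L0: frame=0x1F idx=11 entry=0x26007 [P=1 RW=1 US=1 PS=0]
  L1: frame=0x26 idx=0 entry=0x71000 [P=0 RW=0 US=0 PS=0]
  ⇒ fault: PAGE_NOT_PRESENT  — 2 lookups
#3 VA=0x42A0ADC6 (w,kernel):
  L0: frame=0x1F idx=1 entry=0x27007 [P=1 RW=1 US=1 PS=0]
  L1: frame=0x27 idx=21 entry=0x2B007 [P=1 RW=1 US=1 PS=0]
  L2: frame=0x2B idx=10 entry=0x12006 [P=0 RW=1 US=1 PS=0]
  ⇒ fault: PAGE_NOT_PRESENT  — 3 lookups
#4 VA=0xC0000F87 (w,kernel):
  L0: frame=0x1F idx=3 entry=0x2E087 [P=1 RW=1 US=1 PS=1]
  → PA=0x2EF87 (huge @L0)  (1 entries read)
#5 VA=0x7C1A09F50 (w,kernel):
  L0: frame=0x1F idx=31 entry=0x32007 [P=1 RW=1 US=1 PS=0]
  L1: frame=0x32 idx=13 entry=0x36007 [P=1 RW=1 US=1 PS=0]
  L2: frame=0x36 idx=9 entry=0x37007 [P=1 RW=1 US=1 PS=0]
  → PA=0x37F50  (3 entries read)

Access #3 PA: FAULT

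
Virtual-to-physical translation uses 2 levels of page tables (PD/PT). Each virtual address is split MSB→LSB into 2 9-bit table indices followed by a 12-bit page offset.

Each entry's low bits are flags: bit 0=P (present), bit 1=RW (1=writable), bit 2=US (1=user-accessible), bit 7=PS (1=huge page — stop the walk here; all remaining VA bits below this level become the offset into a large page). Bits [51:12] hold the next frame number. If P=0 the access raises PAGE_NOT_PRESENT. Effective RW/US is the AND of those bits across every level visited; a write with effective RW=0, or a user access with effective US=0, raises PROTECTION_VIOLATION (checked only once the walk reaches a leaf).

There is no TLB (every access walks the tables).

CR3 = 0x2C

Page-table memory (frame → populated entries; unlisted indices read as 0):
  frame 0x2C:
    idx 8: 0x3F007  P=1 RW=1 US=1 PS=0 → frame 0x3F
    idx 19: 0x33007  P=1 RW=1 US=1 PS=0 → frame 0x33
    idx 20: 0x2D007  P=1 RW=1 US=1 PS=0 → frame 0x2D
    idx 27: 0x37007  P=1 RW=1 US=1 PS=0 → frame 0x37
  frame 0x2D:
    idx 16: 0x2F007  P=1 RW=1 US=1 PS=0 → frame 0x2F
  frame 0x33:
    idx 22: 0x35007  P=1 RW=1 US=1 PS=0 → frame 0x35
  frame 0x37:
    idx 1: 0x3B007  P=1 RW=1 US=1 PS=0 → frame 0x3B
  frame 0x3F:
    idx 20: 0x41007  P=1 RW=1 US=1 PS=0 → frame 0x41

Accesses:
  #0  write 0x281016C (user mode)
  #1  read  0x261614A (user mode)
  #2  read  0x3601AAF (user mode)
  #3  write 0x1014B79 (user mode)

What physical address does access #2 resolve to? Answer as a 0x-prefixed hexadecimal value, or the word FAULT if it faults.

Per-access translation:
#0 VA=0x281016C (w,user):
  L0 @0x2C[20] → 0x2D007  P=1,RW=1,US=1,PS=0
  L1 @0x2D[16] → 0x2F007  P=1,RW=1,US=1,PS=0
  ⇒ phys 0x2F16C  [2 reads]
#1 VA=0x261614A (r,user):
  L0 @0x2C[19] → 0x33007  P=1,RW=1,US=1,PS=0
  L1 @0x33[22] → 0x35007  P=1,RW=1,US=1,PS=0
  ⇒ phys 0x3514A  [2 reads]
#2 VA=0x3601AAF (r,user):
  L0 @0x2C[27] → 0x37007  P=1,RW=1,US=1,PS=0
  L1 @0x37[1] → 0x3B007  P=1,RW=1,US=1,PS=0
  ⇒ phys 0x3BAAF  [2 reads]
#3 VA=0x1014B79 (w,user):
  L0 @0x2C[8] → 0x3F007  P=1,RW=1,US=1,PS=0
  L1 @0x3F[20] → 0x41007  P=1,RW=1,US=1,PS=0
  ⇒ phys 0x41B79  [2 reads]

Access #2 PA: 0x3BAAF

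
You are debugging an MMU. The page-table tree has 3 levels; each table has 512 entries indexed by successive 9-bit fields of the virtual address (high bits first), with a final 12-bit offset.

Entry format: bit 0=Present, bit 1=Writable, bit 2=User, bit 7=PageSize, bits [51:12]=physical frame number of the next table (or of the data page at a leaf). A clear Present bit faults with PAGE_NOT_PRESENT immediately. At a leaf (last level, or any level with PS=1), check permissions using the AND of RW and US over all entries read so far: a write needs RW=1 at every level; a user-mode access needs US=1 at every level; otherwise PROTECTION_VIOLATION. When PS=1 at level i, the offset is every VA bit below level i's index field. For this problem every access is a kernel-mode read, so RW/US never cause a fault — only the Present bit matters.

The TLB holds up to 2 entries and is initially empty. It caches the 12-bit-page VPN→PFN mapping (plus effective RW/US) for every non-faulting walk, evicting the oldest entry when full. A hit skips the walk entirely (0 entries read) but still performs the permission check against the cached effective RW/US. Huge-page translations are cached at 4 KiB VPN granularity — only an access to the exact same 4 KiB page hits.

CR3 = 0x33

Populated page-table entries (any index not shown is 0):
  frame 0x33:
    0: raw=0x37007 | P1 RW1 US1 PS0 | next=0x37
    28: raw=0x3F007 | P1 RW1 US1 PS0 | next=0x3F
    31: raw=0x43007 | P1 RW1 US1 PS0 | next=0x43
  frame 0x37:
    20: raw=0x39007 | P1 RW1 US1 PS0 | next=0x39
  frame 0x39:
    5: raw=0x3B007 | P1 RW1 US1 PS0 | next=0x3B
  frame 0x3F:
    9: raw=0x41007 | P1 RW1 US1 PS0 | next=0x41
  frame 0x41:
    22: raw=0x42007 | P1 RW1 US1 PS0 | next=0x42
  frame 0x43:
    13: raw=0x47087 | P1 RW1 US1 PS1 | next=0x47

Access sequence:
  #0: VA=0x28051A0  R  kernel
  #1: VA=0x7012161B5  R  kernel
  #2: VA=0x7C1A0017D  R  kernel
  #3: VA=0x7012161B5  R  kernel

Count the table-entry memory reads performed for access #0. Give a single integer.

Walk each access:
#0 VA=0x28051A0 (r,kernel):
  lvl0: tbl 0x33, slot 0 ⇒ 0x37007 (P1/RW1/US1/PS0)
  lvl1: tbl 0x37, slot 20 ⇒ 0x39007 (P1/RW1/US1/PS0)
  lvl2: tbl 0x39, slot 5 ⇒ 0x3B007 (P1/RW1/US1/PS0)
  ⇒ phys 0x3B1A0  [3 reads]
#1 VA=0x7012161B5 (r,kernel):
  lvl0: tbl 0x33, slot 28 ⇒ 0x3F007 (P1/RW1/US1/PS0)
  lvl1: tbl 0x3F, slot 9 ⇒ 0x41007 (P1/RW1/US1/PS0)
  lvl2: tbl 0x41, slot 22 ⇒ 0x42007 (P1/RW1/US1/PS0)
  ⇒ phys 0x421B5  [3 reads]
#2 VA=0x7C1A0017D (r,kernel):
  lvl0: tbl 0x33, slot 31 ⇒ 0x43007 (P1/RW1/US1/PS0)
  lvl1: tbl 0x43, slot 13 ⇒ 0x47087 (P1/RW1/US1/PS1)
  ⇒ phys 0x4717D (huge @L1)  [2 reads]
#3 VA=0x7012161B5 (r,kernel):
  TLB hit vpn=0x701216 → PA=0x421B5

Entries read for #0: 3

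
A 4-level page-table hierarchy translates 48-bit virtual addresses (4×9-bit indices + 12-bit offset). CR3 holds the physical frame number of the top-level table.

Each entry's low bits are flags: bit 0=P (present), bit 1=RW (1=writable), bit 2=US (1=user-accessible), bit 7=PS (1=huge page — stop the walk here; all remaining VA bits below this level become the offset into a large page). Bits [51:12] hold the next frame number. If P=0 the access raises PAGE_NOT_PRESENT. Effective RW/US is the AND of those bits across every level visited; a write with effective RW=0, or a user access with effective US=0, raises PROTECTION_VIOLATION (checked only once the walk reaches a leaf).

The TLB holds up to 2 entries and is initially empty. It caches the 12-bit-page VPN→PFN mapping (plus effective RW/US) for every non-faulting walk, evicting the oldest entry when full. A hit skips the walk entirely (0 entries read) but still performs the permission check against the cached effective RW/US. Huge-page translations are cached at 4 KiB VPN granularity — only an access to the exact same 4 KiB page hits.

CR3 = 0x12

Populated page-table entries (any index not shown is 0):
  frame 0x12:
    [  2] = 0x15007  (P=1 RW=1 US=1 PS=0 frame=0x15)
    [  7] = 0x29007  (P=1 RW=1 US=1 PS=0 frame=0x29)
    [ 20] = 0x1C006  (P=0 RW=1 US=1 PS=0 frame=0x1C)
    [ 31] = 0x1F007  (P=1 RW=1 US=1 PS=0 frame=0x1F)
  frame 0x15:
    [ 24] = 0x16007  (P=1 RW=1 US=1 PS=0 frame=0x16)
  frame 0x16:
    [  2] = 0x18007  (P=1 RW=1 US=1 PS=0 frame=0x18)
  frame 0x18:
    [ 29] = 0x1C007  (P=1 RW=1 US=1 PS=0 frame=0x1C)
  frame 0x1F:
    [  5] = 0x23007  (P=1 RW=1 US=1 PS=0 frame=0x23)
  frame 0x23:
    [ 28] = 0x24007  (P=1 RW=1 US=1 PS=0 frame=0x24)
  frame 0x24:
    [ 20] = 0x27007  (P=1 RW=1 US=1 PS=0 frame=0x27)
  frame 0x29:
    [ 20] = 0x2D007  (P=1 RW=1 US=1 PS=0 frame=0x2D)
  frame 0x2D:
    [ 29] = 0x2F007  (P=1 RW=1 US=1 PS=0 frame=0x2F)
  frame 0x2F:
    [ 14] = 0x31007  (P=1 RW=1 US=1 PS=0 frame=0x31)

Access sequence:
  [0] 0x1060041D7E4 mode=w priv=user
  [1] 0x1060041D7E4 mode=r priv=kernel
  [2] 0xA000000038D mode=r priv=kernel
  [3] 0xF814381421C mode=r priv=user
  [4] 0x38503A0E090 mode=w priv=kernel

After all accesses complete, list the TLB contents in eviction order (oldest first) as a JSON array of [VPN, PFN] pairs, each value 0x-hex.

Per-access translation:
#0 VA=0x1060041D7E4 (w,user):
  lvl0: tbl 0x12, slot 2 ⇒ 0x15007 (P1/RW1/US1/PS0)
  lvl1: tbl 0x15, slot 24 ⇒ 0x16007 (P1/RW1/US1/PS0)
  lvl2: tbl 0x16, slot 2 ⇒ 0x18007 (P1/RW1/US1/PS0)
  lvl3: tbl 0x18, slot 29 ⇒ 0x1C007 (P1/RW1/US1/PS0)
  → PA=0x1C7E4  (4 entries read)
#1 VA=0x1060041D7E4 (r,kernel):
  TLB hit vpn=0x1060041D → PA=0x1C7E4
#2 VA=0xA000000038D (r,kernel):
  lvl0: tbl 0x12, slot 20 ⇒ 0x1C006 (P0/RW1/US1/PS0)
  ⇒ fault: PAGE_NOT_PRESENT  — 1 lookups
#3 VA=0xF814381421C (r,user):
  lvl0: tbl 0x12, slot 31 ⇒ 0x1F007 (P1/RW1/US1/PS0)
  lvl1: tbl 0x1F, slot 5 ⇒ 0x23007 (P1/RW1/US1/PS0)
  lvl2: tbl 0x23, slot 28 ⇒ 0x24007 (P1/RW1/US1/PS0)
  lvl3: tbl 0x24, slot 20 ⇒ 0x27007 (P1/RW1/US1/PS0)
  → PA=0x2721C  (4 entries read)
#4 VA=0x38503A0E090 (w,kernel):
  lvl0: tbl 0x12, slot 7 ⇒ 0x29007 (P1/RW1/US1/PS0)
  lvl1: tbl 0x29, slot 20 ⇒ 0x2D007 (P1/RW1/US1/PS0)
  lvl2: tbl 0x2D, slot 29 ⇒ 0x2F007 (P1/RW1/US1/PS0)
  lvl3: tbl 0x2F, slot 14 ⇒ 0x31007 (P1/RW1/US1/PS0)
  → PA=0x31090  (4 entries read)

TLB: [["0xF8143814", "0x27"], ["0x38503A0E", "0x31"]]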